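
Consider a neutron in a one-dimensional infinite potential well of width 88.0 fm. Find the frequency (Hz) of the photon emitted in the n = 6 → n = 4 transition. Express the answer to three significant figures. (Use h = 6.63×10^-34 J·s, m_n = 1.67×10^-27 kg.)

f = 1.28×10^20 Hz

E_1 = h²/(8m_nL²) = 4.249×10^-15 J and ΔE = (6² − 4²)E_1 = 8.498×10^-14 J.
f = ΔE/h = 8.498×10^-14/6.63×10^-34 = 1.28×10^20 Hz.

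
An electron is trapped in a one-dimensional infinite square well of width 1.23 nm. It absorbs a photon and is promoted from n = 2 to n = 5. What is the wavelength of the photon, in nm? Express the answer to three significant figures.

E_1 = h²/(8m_eL²) = 3.982×10^-20 J, so ΔE = (5² − 2²)E_1 = 8.362×10^-19 J.
λ = hc/ΔE = (6.626×10^-34·2.998×10^8)/8.362×10^-19 = 2.38×10^-7 m = 238 nm.

λ = 238 nm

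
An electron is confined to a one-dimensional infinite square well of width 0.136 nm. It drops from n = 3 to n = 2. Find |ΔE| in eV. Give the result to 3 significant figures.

|ΔE| = 102 eV

E_1 = h²/(8m_eL²) = 3.257×10^-18 J.
|ΔE| = |3² − 2²|·E_1 = 5·3.257×10^-18 J = 1.628×10^-17 J = 102 eV.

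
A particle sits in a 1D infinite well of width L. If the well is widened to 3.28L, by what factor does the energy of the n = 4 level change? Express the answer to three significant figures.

E_n ∝ 1/L², so the energy scales by 1/3.28² = 0.0930.

0.0930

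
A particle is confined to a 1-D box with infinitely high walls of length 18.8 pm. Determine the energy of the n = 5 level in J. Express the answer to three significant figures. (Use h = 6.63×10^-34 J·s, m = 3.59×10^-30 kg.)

E_5 = 1.08×10^-15 J

For an infinite well E_n = n²h²/(8mL²), so E_1 = h²/(8mL²) = (6.63×10^-34)²/(8·3.59×10^-30·(1.88×10^-11 m)²) = 4.330×10^-17 J.
Then E_5 = 5²·E_1 = 25·4.330×10^-17 J = 1.08×10^-15 J.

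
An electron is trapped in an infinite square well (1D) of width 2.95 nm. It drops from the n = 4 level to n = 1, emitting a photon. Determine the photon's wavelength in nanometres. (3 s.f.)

E_1 = h²/(8m_eL²) = 6.923×10^-21 J, so ΔE = (4² − 1²)E_1 = 1.038×10^-19 J.
λ = hc/ΔE = (6.626×10^-34·2.998×10^8)/1.038×10^-19 = 1.91×10^-6 m = 1.91×10^3 nm.

λ = 1.91×10^3 nm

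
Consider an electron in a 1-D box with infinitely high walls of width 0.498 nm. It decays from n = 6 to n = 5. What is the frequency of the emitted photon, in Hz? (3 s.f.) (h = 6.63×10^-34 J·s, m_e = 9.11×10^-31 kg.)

E_1 = h²/(8m_eL²) = 2.432×10^-19 J and ΔE = (6² − 5²)E_1 = 2.675×10^-18 J.
f = ΔE/h = 2.675×10^-18/6.63×10^-34 = 4.03×10^15 Hz.

f = 4.03×10^15 Hz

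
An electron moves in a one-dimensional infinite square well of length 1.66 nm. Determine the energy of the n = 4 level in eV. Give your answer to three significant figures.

E_4 = 2.18 eV

For an infinite well E_n = n²h²/(8m_eL²), so E_1 = h²/(8m_eL²) = (6.626×10^-34)²/(8·9.109×10^-31·(1.66×10^-9 m)²) = 2.186×10^-20 J.
Then E_4 = 4²·E_1 = 16·2.186×10^-20 J = 3.498×10^-19 J.
Converting, E_4 = 3.498×10^-19 J / (1.602×10^-19 J/eV) = 2.18 eV.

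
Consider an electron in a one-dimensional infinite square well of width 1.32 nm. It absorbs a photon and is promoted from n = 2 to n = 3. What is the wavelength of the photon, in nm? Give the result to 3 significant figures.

E_1 = h²/(8m_eL²) = 3.458×10^-20 J, so ΔE = (3² − 2²)E_1 = 1.729×10^-19 J.
λ = hc/ΔE = (6.626×10^-34·2.998×10^8)/1.729×10^-19 = 1.15×10^-6 m = 1.15×10^3 nm.

λ = 1.15×10^3 nm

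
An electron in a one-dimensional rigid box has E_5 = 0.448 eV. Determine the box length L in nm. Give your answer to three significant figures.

L = 4.58 nm

From E_n = n²h²/(8m_eL²), L = n·h/√(8m_eE_n).
E_5 = 0.448 eV = 7.177×10^-20 J, so L = 5·6.626×10^-34/√(8·9.109×10^-31·7.177×10^-20) = 4.58×10^-9 m = 4.58 nm.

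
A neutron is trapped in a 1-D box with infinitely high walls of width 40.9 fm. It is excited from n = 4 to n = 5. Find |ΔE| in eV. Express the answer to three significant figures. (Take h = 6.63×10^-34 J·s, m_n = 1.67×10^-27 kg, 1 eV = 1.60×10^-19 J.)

|ΔE| = 1.11×10^6 eV

E_1 = h²/(8m_nL²) = 1.967×10^-14 J.
|ΔE| = |4² − 5²|·E_1 = 9·1.967×10^-14 J = 1.770×10^-13 J = 1.11×10^6 eV.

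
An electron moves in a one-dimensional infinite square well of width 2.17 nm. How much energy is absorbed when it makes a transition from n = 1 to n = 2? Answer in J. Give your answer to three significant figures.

|ΔE| = 3.84×10^-20 J

E_1 = h²/(8m_eL²) = 1.279×10^-20 J.
|ΔE| = |1² − 2²|·E_1 = 3·1.279×10^-20 J = 3.84×10^-20 J.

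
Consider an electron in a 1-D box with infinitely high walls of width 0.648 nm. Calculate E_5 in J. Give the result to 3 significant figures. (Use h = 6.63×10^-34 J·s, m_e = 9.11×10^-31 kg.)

E_5 = 3.59×10^-18 J

For an infinite well E_n = n²h²/(8m_eL²), so E_1 = h²/(8m_eL²) = (6.63×10^-34)²/(8·9.11×10^-31·(6.48×10^-10 m)²) = 1.436×10^-19 J.
Then E_5 = 5²·E_1 = 25·1.436×10^-19 J = 3.59×10^-18 J.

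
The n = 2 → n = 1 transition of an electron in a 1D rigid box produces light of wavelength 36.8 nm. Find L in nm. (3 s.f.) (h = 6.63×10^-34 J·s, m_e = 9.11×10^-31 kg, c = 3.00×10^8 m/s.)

The photon carries ΔE = hc/λ = 6.63×10^-34·3.00×10^8/3.68×10^-8 m = 5.405×10^-18 J.
Since ΔE = (2² − 1²)E_1, E_1 = 1.802×10^-18 J, and L = h/√(8m_eE_1) = 1.83×10^-10 m = 0.183 nm.

L = 0.183 nm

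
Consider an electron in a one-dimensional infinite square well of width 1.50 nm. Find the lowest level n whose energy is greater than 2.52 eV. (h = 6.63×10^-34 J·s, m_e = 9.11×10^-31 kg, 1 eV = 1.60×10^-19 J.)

n = 4

E_1 = h²/(8m_eL²) = 2.681×10^-20 J = 0.1676 eV.
Need n² > 2.52/0.1676 = 15.04, i.e. n > 3.878.
The smallest integer satisfying this is n = 4.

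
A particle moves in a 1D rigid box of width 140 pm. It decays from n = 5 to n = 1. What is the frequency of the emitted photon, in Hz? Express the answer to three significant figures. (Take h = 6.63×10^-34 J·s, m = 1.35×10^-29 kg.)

f = 7.52×10^15 Hz

E_1 = h²/(8mL²) = 2.077×10^-19 J and ΔE = (5² − 1²)E_1 = 4.985×10^-18 J.
f = ΔE/h = 4.985×10^-18/6.63×10^-34 = 7.52×10^15 Hz.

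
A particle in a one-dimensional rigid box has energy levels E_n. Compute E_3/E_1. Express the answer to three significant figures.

9.00

E_n ∝ n², so E_3/E_1 = 3²/1² = 9/1 = 9.00.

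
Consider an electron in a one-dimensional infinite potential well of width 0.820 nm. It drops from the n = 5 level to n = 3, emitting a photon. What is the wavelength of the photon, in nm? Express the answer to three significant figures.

λ = 139 nm

E_1 = h²/(8m_eL²) = 8.960×10^-20 J, so ΔE = (5² − 3²)E_1 = 1.434×10^-18 J.
λ = hc/ΔE = (6.626×10^-34·2.998×10^8)/1.434×10^-18 = 1.39×10^-7 m = 139 nm.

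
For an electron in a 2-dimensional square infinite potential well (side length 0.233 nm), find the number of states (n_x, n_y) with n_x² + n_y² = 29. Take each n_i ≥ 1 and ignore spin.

degeneracy = 2

The level has n_x² + n_y² = 29. The ordered positive-integer solutions are (2, 5), (5, 2).
That gives 2 states.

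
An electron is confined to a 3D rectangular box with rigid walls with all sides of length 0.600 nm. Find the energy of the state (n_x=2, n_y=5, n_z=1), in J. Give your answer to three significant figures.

E = 5.02×10^-18 J

For a 3D rectangular well E = (h²/8m_e)·Σ n_i²/L_i² = (6.626×10^-34)²/(8·9.109×10^-31) · [2²/(0.600 nm)² + 5²/(0.600 nm)² + 1²/(0.600 nm)²].
Evaluating gives E = 5.02×10^-18 J.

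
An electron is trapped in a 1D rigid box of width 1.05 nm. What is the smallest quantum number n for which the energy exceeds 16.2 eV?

n = 7

E_1 = h²/(8m_eL²) = 5.465×10^-20 J = 0.3411 eV.
Need n² > 16.2/0.3411 = 47.49, i.e. n > 6.891.
The smallest integer satisfying this is n = 7.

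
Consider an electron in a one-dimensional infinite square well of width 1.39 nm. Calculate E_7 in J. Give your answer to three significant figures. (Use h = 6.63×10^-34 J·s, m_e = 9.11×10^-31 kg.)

E_7 = 1.53×10^-18 J

For an infinite well E_n = n²h²/(8m_eL²), so E_1 = h²/(8m_eL²) = (6.63×10^-34)²/(8·9.11×10^-31·(1.39×10^-9 m)²) = 3.122×10^-20 J.
Then E_7 = 7²·E_1 = 49·3.122×10^-20 J = 1.53×10^-18 J.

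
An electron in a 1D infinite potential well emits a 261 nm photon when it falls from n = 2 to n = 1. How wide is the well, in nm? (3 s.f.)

L = 0.487 nm

The photon carries ΔE = hc/λ = 6.626×10^-34·2.998×10^8/2.61×10^-7 m = 7.611×10^-19 J.
Since ΔE = (2² − 1²)E_1, E_1 = 2.537×10^-19 J, and L = h/√(8m_eE_1) = 4.87×10^-10 m = 0.487 nm.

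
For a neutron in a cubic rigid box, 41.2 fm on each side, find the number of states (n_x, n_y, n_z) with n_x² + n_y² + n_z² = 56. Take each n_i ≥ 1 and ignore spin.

degeneracy = 6

The level has n_x² + n_y² + n_z² = 56. The ordered positive-integer solutions are (2, 4, 6), (2, 6, 4), (4, 2, 6), (4, 6, 2), (6, 2, 4), (6, 4, 2).
That gives 6 states.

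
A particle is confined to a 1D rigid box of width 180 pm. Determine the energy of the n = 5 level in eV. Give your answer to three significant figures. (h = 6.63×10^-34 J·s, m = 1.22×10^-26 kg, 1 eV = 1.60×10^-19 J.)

E_5 = 0.0217 eV

For an infinite well E_n = n²h²/(8mL²), so E_1 = h²/(8mL²) = (6.63×10^-34)²/(8·1.22×10^-26·(1.80×10^-10 m)²) = 1.390×10^-22 J.
Then E_5 = 5²·E_1 = 25·1.390×10^-22 J = 3.475×10^-21 J.
Converting, E_5 = 3.475×10^-21 J / (1.60×10^-19 J/eV) = 0.0217 eV.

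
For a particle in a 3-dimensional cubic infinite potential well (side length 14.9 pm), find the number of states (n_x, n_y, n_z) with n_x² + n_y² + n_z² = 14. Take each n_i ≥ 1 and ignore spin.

The level has n_x² + n_y² + n_z² = 14. The ordered positive-integer solutions are (1, 2, 3), (1, 3, 2), (2, 1, 3), (2, 3, 1), (3, 1, 2), (3, 2, 1).
That gives 6 states.

degeneracy = 6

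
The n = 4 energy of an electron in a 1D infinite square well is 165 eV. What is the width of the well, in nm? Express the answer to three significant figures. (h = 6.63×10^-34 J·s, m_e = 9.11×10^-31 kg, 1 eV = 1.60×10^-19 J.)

L = 0.191 nm

From E_n = n²h²/(8m_eL²), L = n·h/√(8m_eE_n).
E_4 = 165 eV = 2.640×10^-17 J, so L = 4·6.63×10^-34/√(8·9.11×10^-31·2.640×10^-17) = 1.91×10^-10 m = 0.191 nm.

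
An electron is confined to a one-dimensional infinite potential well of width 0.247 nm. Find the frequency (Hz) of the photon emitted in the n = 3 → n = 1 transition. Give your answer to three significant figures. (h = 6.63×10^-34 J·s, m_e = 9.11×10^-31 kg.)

f = 1.19×10^16 Hz

E_1 = h²/(8m_eL²) = 9.886×10^-19 J and ΔE = (3² − 1²)E_1 = 7.909×10^-18 J.
f = ΔE/h = 7.909×10^-18/6.63×10^-34 = 1.19×10^16 Hz.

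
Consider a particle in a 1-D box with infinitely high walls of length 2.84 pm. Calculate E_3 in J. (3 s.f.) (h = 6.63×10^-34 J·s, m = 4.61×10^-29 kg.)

E_3 = 1.33×10^-15 J

For an infinite well E_n = n²h²/(8mL²), so E_1 = h²/(8mL²) = (6.63×10^-34)²/(8·4.61×10^-29·(2.84×10^-12 m)²) = 1.478×10^-16 J.
Then E_3 = 3²·E_1 = 9·1.478×10^-16 J = 1.33×10^-15 J.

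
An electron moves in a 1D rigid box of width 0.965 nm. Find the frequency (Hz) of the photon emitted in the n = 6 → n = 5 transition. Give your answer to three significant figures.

E_1 = h²/(8m_eL²) = 6.470×10^-20 J and ΔE = (6² − 5²)E_1 = 7.117×10^-19 J.
f = ΔE/h = 7.117×10^-19/6.626×10^-34 = 1.07×10^15 Hz.

f = 1.07×10^15 Hz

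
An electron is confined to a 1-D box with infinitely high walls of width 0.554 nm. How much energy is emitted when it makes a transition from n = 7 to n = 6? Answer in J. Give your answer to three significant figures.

|ΔE| = 2.55×10^-18 J

E_1 = h²/(8m_eL²) = 1.963×10^-19 J.
|ΔE| = |7² − 6²|·E_1 = 13·1.963×10^-19 J = 2.55×10^-18 J.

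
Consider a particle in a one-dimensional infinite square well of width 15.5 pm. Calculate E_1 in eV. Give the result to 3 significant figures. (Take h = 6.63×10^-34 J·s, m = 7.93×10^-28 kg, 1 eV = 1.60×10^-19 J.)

For an infinite well E_n = n²h²/(8mL²), so E_1 = h²/(8mL²) = (6.63×10^-34)²/(8·7.93×10^-28·(1.55×10^-11 m)²) = 2.884×10^-19 J.
Converting, E_1 = 2.884×10^-19 J / (1.60×10^-19 J/eV) = 1.80 eV.

E_1 = 1.80 eV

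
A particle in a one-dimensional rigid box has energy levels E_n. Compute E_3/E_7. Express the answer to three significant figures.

E_n ∝ n², so E_3/E_7 = 3²/7² = 9/49 = 0.184.

0.184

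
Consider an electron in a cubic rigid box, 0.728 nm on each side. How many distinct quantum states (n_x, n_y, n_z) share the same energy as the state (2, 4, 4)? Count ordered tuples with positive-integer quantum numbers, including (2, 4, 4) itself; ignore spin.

degeneracy = 3

The level has n_x² + n_y² + n_z² = 36. The ordered positive-integer solutions are (2, 4, 4), (4, 2, 4), (4, 4, 2).
That gives 3 states.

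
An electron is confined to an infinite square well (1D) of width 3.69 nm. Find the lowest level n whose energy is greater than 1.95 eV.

n = 9

E_1 = h²/(8m_eL²) = 4.425×10^-21 J = 0.02762 eV.
Need n² > 1.95/0.02762 = 70.60, i.e. n > 8.402.
The smallest integer satisfying this is n = 9.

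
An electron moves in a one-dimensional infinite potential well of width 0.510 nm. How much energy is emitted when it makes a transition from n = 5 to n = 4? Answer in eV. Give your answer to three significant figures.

|ΔE| = 13.0 eV

E_1 = h²/(8m_eL²) = 2.316×10^-19 J.
|ΔE| = |5² − 4²|·E_1 = 9·2.316×10^-19 J = 2.084×10^-18 J = 13.0 eV.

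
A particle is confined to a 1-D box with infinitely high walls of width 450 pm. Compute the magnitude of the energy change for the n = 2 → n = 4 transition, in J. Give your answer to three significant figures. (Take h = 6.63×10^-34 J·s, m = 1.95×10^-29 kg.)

E_1 = h²/(8mL²) = 1.391×10^-20 J.
|ΔE| = |2² − 4²|·E_1 = 12·1.391×10^-20 J = 1.67×10^-19 J.

|ΔE| = 1.67×10^-19 J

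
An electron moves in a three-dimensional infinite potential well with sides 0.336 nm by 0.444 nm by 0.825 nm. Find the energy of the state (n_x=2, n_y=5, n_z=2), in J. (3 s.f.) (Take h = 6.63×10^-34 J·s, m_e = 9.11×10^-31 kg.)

E = 1.01×10^-17 J

For a 3D rectangular well E = (h²/8m_e)·Σ n_i²/L_i² = (6.63×10^-34)²/(8·9.11×10^-31) · [2²/(0.336 nm)² + 5²/(0.444 nm)² + 2²/(0.825 nm)²].
Evaluating gives E = 1.01×10^-17 J.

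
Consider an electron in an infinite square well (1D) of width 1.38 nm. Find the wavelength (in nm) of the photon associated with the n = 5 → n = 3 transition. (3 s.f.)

λ = 392 nm

E_1 = h²/(8m_eL²) = 3.164×10^-20 J, so ΔE = (5² − 3²)E_1 = 5.062×10^-19 J.
λ = hc/ΔE = (6.626×10^-34·2.998×10^8)/5.062×10^-19 = 3.92×10^-7 m = 392 nm.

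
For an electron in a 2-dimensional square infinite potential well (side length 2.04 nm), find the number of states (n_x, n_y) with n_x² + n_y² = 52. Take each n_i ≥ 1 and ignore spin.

degeneracy = 2

The level has n_x² + n_y² = 52. The ordered positive-integer solutions are (4, 6), (6, 4).
That gives 2 states.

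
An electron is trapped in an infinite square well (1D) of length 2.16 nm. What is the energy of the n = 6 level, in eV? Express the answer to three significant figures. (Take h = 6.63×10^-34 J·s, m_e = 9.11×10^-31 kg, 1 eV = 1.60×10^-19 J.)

E_6 = 2.91 eV

For an infinite well E_n = n²h²/(8m_eL²), so E_1 = h²/(8m_eL²) = (6.63×10^-34)²/(8·9.11×10^-31·(2.16×10^-9 m)²) = 1.293×10^-20 J.
Then E_6 = 6²·E_1 = 36·1.293×10^-20 J = 4.655×10^-19 J.
Converting, E_6 = 4.655×10^-19 J / (1.60×10^-19 J/eV) = 2.91 eV.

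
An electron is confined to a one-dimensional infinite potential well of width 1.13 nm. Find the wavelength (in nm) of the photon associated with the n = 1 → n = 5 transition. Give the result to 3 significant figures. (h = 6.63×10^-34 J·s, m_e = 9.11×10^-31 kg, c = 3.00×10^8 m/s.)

λ = 175 nm

E_1 = h²/(8m_eL²) = 4.723×10^-20 J, so ΔE = (5² − 1²)E_1 = 1.134×10^-18 J.
λ = hc/ΔE = (6.63×10^-34·3.00×10^8)/1.134×10^-18 = 1.75×10^-7 m = 175 nm.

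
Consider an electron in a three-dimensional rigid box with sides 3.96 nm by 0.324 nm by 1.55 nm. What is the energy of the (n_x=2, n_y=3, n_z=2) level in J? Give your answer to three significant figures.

For a 3D rectangular well E = (h²/8m_e)·Σ n_i²/L_i² = (6.626×10^-34)²/(8·9.109×10^-31) · [2²/(3.96 nm)² + 3²/(0.324 nm)² + 2²/(1.55 nm)²].
Evaluating gives E = 5.28×10^-18 J.

E = 5.28×10^-18 J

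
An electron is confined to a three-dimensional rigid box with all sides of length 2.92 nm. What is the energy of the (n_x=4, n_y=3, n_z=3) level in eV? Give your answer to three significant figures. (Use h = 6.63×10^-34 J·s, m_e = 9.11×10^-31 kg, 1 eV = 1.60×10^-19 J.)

For a 3D rectangular well E = (h²/8m_e)·Σ n_i²/L_i² = (6.63×10^-34)²/(8·9.11×10^-31) · [4²/(2.92 nm)² + 3²/(2.92 nm)² + 3²/(2.92 nm)²].
Evaluating gives E = 2.405×10^-19 J = 1.50 eV.

E = 1.50 eV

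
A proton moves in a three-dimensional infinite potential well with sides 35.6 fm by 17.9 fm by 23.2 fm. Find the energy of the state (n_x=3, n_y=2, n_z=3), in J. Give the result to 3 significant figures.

E = 1.19×10^-12 J

For a 3D rectangular well E = (h²/8m_p)·Σ n_i²/L_i² = (6.626×10^-34)²/(8·1.673×10^-27) · [3²/(35.6 fm)² + 2²/(17.9 fm)² + 3²/(23.2 fm)²].
Evaluating gives E = 1.19×10^-12 J.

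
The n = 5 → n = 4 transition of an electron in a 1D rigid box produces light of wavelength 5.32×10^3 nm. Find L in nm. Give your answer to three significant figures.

L = 3.81 nm

The photon carries ΔE = hc/λ = 6.626×10^-34·2.998×10^8/5.32×10^-6 m = 3.734×10^-20 J.
Since ΔE = (5² − 4²)E_1, E_1 = 4.149×10^-21 J, and L = h/√(8m_eE_1) = 3.81×10^-9 m = 3.81 nm.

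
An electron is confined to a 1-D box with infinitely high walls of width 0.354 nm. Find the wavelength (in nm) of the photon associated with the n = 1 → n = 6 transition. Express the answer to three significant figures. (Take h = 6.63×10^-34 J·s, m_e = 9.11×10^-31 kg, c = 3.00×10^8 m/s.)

λ = 11.8 nm

E_1 = h²/(8m_eL²) = 4.813×10^-19 J, so ΔE = (6² − 1²)E_1 = 1.685×10^-17 J.
λ = hc/ΔE = (6.63×10^-34·3.00×10^8)/1.685×10^-17 = 1.18×10^-8 m = 11.8 nm.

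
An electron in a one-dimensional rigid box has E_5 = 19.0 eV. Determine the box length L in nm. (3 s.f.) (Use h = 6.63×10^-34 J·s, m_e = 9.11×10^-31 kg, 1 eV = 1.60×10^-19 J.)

L = 0.704 nm

From E_n = n²h²/(8m_eL²), L = n·h/√(8m_eE_n).
E_5 = 19.0 eV = 3.040×10^-18 J, so L = 5·6.63×10^-34/√(8·9.11×10^-31·3.040×10^-18) = 7.04×10^-10 m = 0.704 nm.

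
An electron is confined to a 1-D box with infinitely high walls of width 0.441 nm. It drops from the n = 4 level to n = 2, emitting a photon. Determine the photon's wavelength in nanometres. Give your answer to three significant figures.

λ = 53.4 nm

E_1 = h²/(8m_eL²) = 3.098×10^-19 J, so ΔE = (4² − 2²)E_1 = 3.718×10^-18 J.
λ = hc/ΔE = (6.626×10^-34·2.998×10^8)/3.718×10^-18 = 5.34×10^-8 m = 53.4 nm.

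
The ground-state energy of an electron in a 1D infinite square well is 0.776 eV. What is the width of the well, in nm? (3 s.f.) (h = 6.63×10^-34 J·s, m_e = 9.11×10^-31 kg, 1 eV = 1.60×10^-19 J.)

L = 0.697 nm

From E_n = n²h²/(8m_eL²), L = n·h/√(8m_eE_n).
E_1 = 0.776 eV = 1.242×10^-19 J, so L = 1·6.63×10^-34/√(8·9.11×10^-31·1.242×10^-19) = 6.97×10^-10 m = 0.697 nm.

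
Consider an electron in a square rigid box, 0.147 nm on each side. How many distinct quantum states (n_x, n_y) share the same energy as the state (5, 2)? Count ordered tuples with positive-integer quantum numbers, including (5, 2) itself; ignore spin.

The level has n_x² + n_y² = 29. The ordered positive-integer solutions are (2, 5), (5, 2).
That gives 2 states.

degeneracy = 2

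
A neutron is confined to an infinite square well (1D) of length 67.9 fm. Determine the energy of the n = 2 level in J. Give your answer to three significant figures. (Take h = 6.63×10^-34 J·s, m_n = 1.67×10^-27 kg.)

E_2 = 2.85×10^-14 J

For an infinite well E_n = n²h²/(8m_nL²), so E_1 = h²/(8m_nL²) = (6.63×10^-34)²/(8·1.67×10^-27·(6.79×10^-14 m)²) = 7.136×10^-15 J.
Then E_2 = 2²·E_1 = 4·7.136×10^-15 J = 2.85×10^-14 J.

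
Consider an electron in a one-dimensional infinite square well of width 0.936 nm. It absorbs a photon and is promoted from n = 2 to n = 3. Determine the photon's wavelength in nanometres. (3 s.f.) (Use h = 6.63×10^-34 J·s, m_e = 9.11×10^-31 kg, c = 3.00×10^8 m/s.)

E_1 = h²/(8m_eL²) = 6.884×10^-20 J, so ΔE = (3² − 2²)E_1 = 3.442×10^-19 J.
λ = hc/ΔE = (6.63×10^-34·3.00×10^8)/3.442×10^-19 = 5.78×10^-7 m = 578 nm.

λ = 578 nm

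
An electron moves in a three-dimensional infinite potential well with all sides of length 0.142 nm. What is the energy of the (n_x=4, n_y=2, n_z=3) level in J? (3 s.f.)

E = 8.66×10^-17 J

For a 3D rectangular well E = (h²/8m_e)·Σ n_i²/L_i² = (6.626×10^-34)²/(8·9.109×10^-31) · [4²/(0.142 nm)² + 2²/(0.142 nm)² + 3²/(0.142 nm)²].
Evaluating gives E = 8.66×10^-17 J.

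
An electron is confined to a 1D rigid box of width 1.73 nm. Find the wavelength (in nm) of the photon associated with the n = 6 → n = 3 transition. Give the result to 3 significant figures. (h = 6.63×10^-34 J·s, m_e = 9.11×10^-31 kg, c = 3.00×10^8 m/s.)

E_1 = h²/(8m_eL²) = 2.015×10^-20 J, so ΔE = (6² − 3²)E_1 = 5.441×10^-19 J.
λ = hc/ΔE = (6.63×10^-34·3.00×10^8)/5.441×10^-19 = 3.66×10^-7 m = 366 nm.

λ = 366 nm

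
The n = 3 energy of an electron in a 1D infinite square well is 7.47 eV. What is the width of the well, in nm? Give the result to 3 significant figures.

From E_n = n²h²/(8m_eL²), L = n·h/√(8m_eE_n).
E_3 = 7.47 eV = 1.197×10^-18 J, so L = 3·6.626×10^-34/√(8·9.109×10^-31·1.197×10^-18) = 6.73×10^-10 m = 0.673 nm.

L = 0.673 nm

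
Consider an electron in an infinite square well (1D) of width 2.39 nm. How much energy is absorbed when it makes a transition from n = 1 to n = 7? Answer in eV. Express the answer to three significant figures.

|ΔE| = 3.16 eV

E_1 = h²/(8m_eL²) = 1.055×10^-20 J.
|ΔE| = |1² − 7²|·E_1 = 48·1.055×10^-20 J = 5.064×10^-19 J = 3.16 eV.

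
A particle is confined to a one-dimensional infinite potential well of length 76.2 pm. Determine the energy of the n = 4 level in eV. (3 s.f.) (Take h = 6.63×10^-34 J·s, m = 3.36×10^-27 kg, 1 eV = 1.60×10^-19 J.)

E_4 = 0.282 eV

For an infinite well E_n = n²h²/(8mL²), so E_1 = h²/(8mL²) = (6.63×10^-34)²/(8·3.36×10^-27·(7.62×10^-11 m)²) = 2.816×10^-21 J.
Then E_4 = 4²·E_1 = 16·2.816×10^-21 J = 4.506×10^-20 J.
Converting, E_4 = 4.506×10^-20 J / (1.60×10^-19 J/eV) = 0.282 eV.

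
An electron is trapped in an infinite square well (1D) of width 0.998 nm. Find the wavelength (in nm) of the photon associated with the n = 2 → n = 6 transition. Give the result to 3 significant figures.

E_1 = h²/(8m_eL²) = 6.049×10^-20 J, so ΔE = (6² − 2²)E_1 = 1.936×10^-18 J.
λ = hc/ΔE = (6.626×10^-34·2.998×10^8)/1.936×10^-18 = 1.03×10^-7 m = 103 nm.

λ = 103 nm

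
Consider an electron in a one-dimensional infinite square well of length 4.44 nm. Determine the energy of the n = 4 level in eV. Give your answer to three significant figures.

For an infinite well E_n = n²h²/(8m_eL²), so E_1 = h²/(8m_eL²) = (6.626×10^-34)²/(8·9.109×10^-31·(4.44×10^-9 m)²) = 3.056×10^-21 J.
Then E_4 = 4²·E_1 = 16·3.056×10^-21 J = 4.890×10^-20 J.
Converting, E_4 = 4.890×10^-20 J / (1.602×10^-19 J/eV) = 0.305 eV.

E_4 = 0.305 eV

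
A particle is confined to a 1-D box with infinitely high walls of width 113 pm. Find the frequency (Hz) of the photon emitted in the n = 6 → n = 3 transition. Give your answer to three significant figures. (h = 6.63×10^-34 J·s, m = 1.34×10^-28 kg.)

f = 1.31×10^15 Hz

E_1 = h²/(8mL²) = 3.211×10^-20 J and ΔE = (6² − 3²)E_1 = 8.670×10^-19 J.
f = ΔE/h = 8.670×10^-19/6.63×10^-34 = 1.31×10^15 Hz.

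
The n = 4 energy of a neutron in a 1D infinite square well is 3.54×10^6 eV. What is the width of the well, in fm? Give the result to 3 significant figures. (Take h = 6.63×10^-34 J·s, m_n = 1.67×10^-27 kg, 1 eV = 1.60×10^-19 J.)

From E_n = n²h²/(8m_nL²), L = n·h/√(8m_nE_n).
E_4 = 3.54×10^6 eV = 5.664×10^-13 J, so L = 4·6.63×10^-34/√(8·1.67×10^-27·5.664×10^-13) = 3.05×10^-14 m = 30.5 fm.

L = 30.5 fm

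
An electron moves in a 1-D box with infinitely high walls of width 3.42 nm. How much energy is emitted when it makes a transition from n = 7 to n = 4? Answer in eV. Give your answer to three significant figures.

E_1 = h²/(8m_eL²) = 5.151×10^-21 J.
|ΔE| = |7² − 4²|·E_1 = 33·5.151×10^-21 J = 1.700×10^-19 J = 1.06 eV.

|ΔE| = 1.06 eV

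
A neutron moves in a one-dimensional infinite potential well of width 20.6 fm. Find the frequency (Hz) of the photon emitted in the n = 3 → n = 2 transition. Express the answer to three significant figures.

f = 5.83×10^20 Hz

E_1 = h²/(8m_nL²) = 7.721×10^-14 J and ΔE = (3² − 2²)E_1 = 3.861×10^-13 J.
f = ΔE/h = 3.861×10^-13/6.626×10^-34 = 5.83×10^20 Hz.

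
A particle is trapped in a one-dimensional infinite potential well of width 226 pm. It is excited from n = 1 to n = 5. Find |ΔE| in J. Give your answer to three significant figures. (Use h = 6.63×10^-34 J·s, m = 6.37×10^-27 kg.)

E_1 = h²/(8mL²) = 1.689×10^-22 J.
|ΔE| = |1² − 5²|·E_1 = 24·1.689×10^-22 J = 4.05×10^-21 J.

|ΔE| = 4.05×10^-21 J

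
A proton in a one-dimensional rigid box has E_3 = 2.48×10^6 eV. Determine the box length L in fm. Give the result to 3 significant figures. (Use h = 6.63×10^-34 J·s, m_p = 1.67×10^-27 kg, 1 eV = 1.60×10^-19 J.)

From E_n = n²h²/(8m_pL²), L = n·h/√(8m_pE_n).
E_3 = 2.48×10^6 eV = 3.968×10^-13 J, so L = 3·6.63×10^-34/√(8·1.67×10^-27·3.968×10^-13) = 2.73×10^-14 m = 27.3 fm.

L = 27.3 fm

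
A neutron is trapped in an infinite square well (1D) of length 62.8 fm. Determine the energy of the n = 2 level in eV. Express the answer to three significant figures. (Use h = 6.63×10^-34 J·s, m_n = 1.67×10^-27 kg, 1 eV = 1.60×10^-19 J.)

E_2 = 2.09×10^5 eV

For an infinite well E_n = n²h²/(8m_nL²), so E_1 = h²/(8m_nL²) = (6.63×10^-34)²/(8·1.67×10^-27·(6.28×10^-14 m)²) = 8.343×10^-15 J.
Then E_2 = 2²·E_1 = 4·8.343×10^-15 J = 3.337×10^-14 J.
Converting, E_2 = 3.337×10^-14 J / (1.60×10^-19 J/eV) = 2.09×10^5 eV.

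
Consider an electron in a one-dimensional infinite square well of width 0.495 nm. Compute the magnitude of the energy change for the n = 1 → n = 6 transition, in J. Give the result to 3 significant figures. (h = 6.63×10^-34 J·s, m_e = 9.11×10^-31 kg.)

E_1 = h²/(8m_eL²) = 2.462×10^-19 J.
|ΔE| = |1² − 6²|·E_1 = 35·2.462×10^-19 J = 8.62×10^-18 J.

|ΔE| = 8.62×10^-18 J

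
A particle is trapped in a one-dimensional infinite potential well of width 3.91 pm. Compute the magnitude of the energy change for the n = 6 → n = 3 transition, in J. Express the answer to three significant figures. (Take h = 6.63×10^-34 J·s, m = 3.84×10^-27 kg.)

E_1 = h²/(8mL²) = 9.359×10^-19 J.
|ΔE| = |6² − 3²|·E_1 = 27·9.359×10^-19 J = 2.53×10^-17 J.

|ΔE| = 2.53×10^-17 J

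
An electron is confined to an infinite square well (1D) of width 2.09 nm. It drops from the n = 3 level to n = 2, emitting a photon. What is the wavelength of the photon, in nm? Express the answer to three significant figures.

λ = 2.88×10^3 nm

E_1 = h²/(8m_eL²) = 1.379×10^-20 J, so ΔE = (3² − 2²)E_1 = 6.895×10^-20 J.
λ = hc/ΔE = (6.626×10^-34·2.998×10^8)/6.895×10^-20 = 2.88×10^-6 m = 2.88×10^3 nm.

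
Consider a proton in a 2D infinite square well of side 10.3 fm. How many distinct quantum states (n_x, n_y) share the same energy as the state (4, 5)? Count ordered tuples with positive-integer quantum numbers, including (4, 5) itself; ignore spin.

The level has n_x² + n_y² = 41. The ordered positive-integer solutions are (4, 5), (5, 4).
That gives 2 states.

degeneracy = 2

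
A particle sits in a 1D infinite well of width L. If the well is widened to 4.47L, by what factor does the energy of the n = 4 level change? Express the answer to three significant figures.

E_n ∝ 1/L², so the energy scales by 1/4.47² = 0.0500.

0.0500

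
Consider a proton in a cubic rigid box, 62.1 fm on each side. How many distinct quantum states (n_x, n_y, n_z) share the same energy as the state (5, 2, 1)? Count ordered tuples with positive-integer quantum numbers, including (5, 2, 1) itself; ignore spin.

The level has n_x² + n_y² + n_z² = 30. The ordered positive-integer solutions are (1, 2, 5), (1, 5, 2), (2, 1, 5), (2, 5, 1), (5, 1, 2), (5, 2, 1).
That gives 6 states.

degeneracy = 6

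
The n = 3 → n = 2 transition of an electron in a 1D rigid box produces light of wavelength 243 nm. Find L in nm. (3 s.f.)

The photon carries ΔE = hc/λ = 6.626×10^-34·2.998×10^8/2.43×10^-7 m = 8.175×10^-19 J.
Since ΔE = (3² − 2²)E_1, E_1 = 1.635×10^-19 J, and L = h/√(8m_eE_1) = 6.07×10^-10 m = 0.607 nm.

L = 0.607 nm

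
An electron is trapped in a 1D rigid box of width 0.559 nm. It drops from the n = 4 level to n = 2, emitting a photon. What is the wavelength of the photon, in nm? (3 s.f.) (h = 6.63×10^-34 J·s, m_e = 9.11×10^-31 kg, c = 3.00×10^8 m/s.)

E_1 = h²/(8m_eL²) = 1.930×10^-19 J, so ΔE = (4² − 2²)E_1 = 2.316×10^-18 J.
λ = hc/ΔE = (6.63×10^-34·3.00×10^8)/2.316×10^-18 = 8.59×10^-8 m = 85.9 nm.

λ = 85.9 nm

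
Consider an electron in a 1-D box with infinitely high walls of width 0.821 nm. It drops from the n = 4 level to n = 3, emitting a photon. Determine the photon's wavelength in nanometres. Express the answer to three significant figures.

E_1 = h²/(8m_eL²) = 8.938×10^-20 J, so ΔE = (4² − 3²)E_1 = 6.257×10^-19 J.
λ = hc/ΔE = (6.626×10^-34·2.998×10^8)/6.257×10^-19 = 3.17×10^-7 m = 317 nm.

λ = 317 nm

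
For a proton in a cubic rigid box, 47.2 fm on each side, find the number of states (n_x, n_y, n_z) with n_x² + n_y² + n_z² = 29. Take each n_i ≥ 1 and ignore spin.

The level has n_x² + n_y² + n_z² = 29. The ordered positive-integer solutions are (2, 3, 4), (2, 4, 3), (3, 2, 4), (3, 4, 2), (4, 2, 3), (4, 3, 2).
That gives 6 states.

degeneracy = 6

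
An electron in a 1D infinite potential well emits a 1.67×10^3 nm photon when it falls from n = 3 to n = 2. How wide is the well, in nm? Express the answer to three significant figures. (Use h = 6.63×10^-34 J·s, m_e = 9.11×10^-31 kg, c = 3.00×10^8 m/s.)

The photon carries ΔE = hc/λ = 6.63×10^-34·3.00×10^8/1.67×10^-6 m = 1.191×10^-19 J.
Since ΔE = (3² − 2²)E_1, E_1 = 2.382×10^-20 J, and L = h/√(8m_eE_1) = 1.59×10^-9 m = 1.59 nm.

L = 1.59 nm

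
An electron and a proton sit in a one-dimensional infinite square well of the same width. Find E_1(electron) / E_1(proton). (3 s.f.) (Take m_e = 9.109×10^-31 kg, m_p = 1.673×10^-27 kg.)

1.84×10^3

E_n ∝ 1/m at fixed n and L, so the ratio is m_p/m_e = 1.673×10^-27/9.109×10^-31 = 1.84×10^3.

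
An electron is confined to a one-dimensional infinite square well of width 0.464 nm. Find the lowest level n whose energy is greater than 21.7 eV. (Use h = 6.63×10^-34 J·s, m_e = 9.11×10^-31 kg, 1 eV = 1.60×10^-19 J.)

E_1 = h²/(8m_eL²) = 2.801×10^-19 J = 1.751 eV.
Need n² > 21.7/1.751 = 12.39, i.e. n > 3.520.
The smallest integer satisfying this is n = 4.

n = 4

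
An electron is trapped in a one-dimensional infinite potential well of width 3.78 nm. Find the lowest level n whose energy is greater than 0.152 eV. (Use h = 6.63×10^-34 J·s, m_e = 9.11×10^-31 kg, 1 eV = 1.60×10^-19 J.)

n = 3

E_1 = h²/(8m_eL²) = 4.221×10^-21 J = 0.02638 eV.
Need n² > 0.152/0.02638 = 5.762, i.e. n > 2.400.
The smallest integer satisfying this is n = 3.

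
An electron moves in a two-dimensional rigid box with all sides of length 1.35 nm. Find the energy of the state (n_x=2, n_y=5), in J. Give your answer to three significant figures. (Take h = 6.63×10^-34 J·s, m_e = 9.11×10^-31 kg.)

E = 9.60×10^-19 J

For a 2D rectangular well E = (h²/8m_e)·Σ n_i²/L_i² = (6.63×10^-34)²/(8·9.11×10^-31) · [2²/(1.35 nm)² + 5²/(1.35 nm)²].
Evaluating gives E = 9.60×10^-19 J.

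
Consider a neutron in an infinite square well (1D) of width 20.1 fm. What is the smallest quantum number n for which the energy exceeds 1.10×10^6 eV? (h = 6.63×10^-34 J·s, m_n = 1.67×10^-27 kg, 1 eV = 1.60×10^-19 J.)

n = 2

E_1 = h²/(8m_nL²) = 8.144×10^-14 J = 5.090×10^5 eV.
Need n² > 1.10×10^6/5.090×10^5 = 2.161, i.e. n > 1.470.
The smallest integer satisfying this is n = 2.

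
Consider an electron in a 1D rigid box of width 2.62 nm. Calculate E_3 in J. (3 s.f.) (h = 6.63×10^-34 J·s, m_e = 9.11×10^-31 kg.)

E_3 = 7.91×10^-20 J

For an infinite well E_n = n²h²/(8m_eL²), so E_1 = h²/(8m_eL²) = (6.63×10^-34)²/(8·9.11×10^-31·(2.62×10^-9 m)²) = 8.787×10^-21 J.
Then E_3 = 3²·E_1 = 9·8.787×10^-21 J = 7.91×10^-20 J.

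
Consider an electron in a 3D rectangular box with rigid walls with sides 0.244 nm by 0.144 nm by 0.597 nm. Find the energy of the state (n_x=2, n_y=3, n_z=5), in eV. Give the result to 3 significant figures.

For a 3D rectangular well E = (h²/8m_e)·Σ n_i²/L_i² = (6.626×10^-34)²/(8·9.109×10^-31) · [2²/(0.244 nm)² + 3²/(0.144 nm)² + 5²/(0.597 nm)²].
Evaluating gives E = 3.442×10^-17 J = 215 eV.

E = 215 eV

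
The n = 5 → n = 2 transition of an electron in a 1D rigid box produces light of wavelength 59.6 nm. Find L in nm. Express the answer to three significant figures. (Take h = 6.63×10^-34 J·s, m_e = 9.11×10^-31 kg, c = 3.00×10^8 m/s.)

The photon carries ΔE = hc/λ = 6.63×10^-34·3.00×10^8/5.96×10^-8 m = 3.337×10^-18 J.
Since ΔE = (5² − 2²)E_1, E_1 = 1.589×10^-19 J, and L = h/√(8m_eE_1) = 6.16×10^-10 m = 0.616 nm.

L = 0.616 nm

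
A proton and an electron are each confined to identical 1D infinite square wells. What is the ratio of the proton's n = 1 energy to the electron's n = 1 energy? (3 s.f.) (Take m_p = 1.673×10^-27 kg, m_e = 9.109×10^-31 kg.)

5.44×10^-4

E_n ∝ 1/m at fixed n and L, so the ratio is m_e/m_p = 9.109×10^-31/1.673×10^-27 = 5.44×10^-4.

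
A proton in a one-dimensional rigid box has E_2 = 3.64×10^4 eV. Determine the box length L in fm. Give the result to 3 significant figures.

L = 150 fm

From E_n = n²h²/(8m_pL²), L = n·h/√(8m_pE_n).
E_2 = 3.64×10^4 eV = 5.831×10^-15 J, so L = 2·6.626×10^-34/√(8·1.673×10^-27·5.831×10^-15) = 1.50×10^-13 m = 150 fm.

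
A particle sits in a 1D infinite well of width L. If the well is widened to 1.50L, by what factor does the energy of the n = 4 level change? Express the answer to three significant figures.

0.444

E_n ∝ 1/L², so the energy scales by 1/1.50² = 0.444.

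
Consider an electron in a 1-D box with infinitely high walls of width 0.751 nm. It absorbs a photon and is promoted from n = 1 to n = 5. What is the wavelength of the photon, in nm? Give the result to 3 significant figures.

λ = 77.5 nm

E_1 = h²/(8m_eL²) = 1.068×10^-19 J, so ΔE = (5² − 1²)E_1 = 2.563×10^-18 J.
λ = hc/ΔE = (6.626×10^-34·2.998×10^8)/2.563×10^-18 = 7.75×10^-8 m = 77.5 nm.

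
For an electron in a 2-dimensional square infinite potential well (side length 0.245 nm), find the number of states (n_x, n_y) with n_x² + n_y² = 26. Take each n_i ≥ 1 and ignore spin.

degeneracy = 2

The level has n_x² + n_y² = 26. The ordered positive-integer solutions are (1, 5), (5, 1).
That gives 2 states.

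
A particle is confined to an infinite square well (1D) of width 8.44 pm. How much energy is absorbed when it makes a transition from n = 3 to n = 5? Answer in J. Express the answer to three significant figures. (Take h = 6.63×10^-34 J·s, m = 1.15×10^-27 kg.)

|ΔE| = 1.07×10^-17 J

E_1 = h²/(8mL²) = 6.707×10^-19 J.
|ΔE| = |3² − 5²|·E_1 = 16·6.707×10^-19 J = 1.07×10^-17 J.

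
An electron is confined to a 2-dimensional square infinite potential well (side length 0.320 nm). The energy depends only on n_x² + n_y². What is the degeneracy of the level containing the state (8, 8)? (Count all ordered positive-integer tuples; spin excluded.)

degeneracy = 1

The level has n_x² + n_y² = 128. The ordered positive-integer solutions are (8, 8).
That gives 1 state.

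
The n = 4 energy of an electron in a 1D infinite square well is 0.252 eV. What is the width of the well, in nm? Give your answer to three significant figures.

From E_n = n²h²/(8m_eL²), L = n·h/√(8m_eE_n).
E_4 = 0.252 eV = 4.037×10^-20 J, so L = 4·6.626×10^-34/√(8·9.109×10^-31·4.037×10^-20) = 4.89×10^-9 m = 4.89 nm.

L = 4.89 nm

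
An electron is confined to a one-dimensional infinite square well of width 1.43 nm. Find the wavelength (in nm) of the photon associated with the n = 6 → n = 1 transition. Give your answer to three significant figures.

λ = 193 nm

E_1 = h²/(8m_eL²) = 2.946×10^-20 J, so ΔE = (6² − 1²)E_1 = 1.031×10^-18 J.
λ = hc/ΔE = (6.626×10^-34·2.998×10^8)/1.031×10^-18 = 1.93×10^-7 m = 193 nm.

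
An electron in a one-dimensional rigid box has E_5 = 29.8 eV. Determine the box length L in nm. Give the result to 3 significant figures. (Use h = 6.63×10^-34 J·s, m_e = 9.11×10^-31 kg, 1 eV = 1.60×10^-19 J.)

From E_n = n²h²/(8m_eL²), L = n·h/√(8m_eE_n).
E_5 = 29.8 eV = 4.768×10^-18 J, so L = 5·6.63×10^-34/√(8·9.11×10^-31·4.768×10^-18) = 5.62×10^-10 m = 0.562 nm.

L = 0.562 nm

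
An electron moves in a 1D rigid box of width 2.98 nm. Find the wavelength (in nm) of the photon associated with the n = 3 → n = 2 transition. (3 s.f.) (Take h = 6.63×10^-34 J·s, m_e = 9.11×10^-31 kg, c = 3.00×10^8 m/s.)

λ = 5.86×10^3 nm

E_1 = h²/(8m_eL²) = 6.792×10^-21 J, so ΔE = (3² − 2²)E_1 = 3.396×10^-20 J.
λ = hc/ΔE = (6.63×10^-34·3.00×10^8)/3.396×10^-20 = 5.86×10^-6 m = 5.86×10^3 nm.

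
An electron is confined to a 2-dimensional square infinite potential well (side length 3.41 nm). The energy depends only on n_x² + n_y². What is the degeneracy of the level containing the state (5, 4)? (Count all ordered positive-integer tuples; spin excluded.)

The level has n_x² + n_y² = 41. The ordered positive-integer solutions are (4, 5), (5, 4).
That gives 2 states.

degeneracy = 2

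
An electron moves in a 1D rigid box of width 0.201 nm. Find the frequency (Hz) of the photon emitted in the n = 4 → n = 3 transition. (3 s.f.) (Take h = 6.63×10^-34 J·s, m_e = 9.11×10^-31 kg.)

E_1 = h²/(8m_eL²) = 1.493×10^-18 J and ΔE = (4² − 3²)E_1 = 1.045×10^-17 J.
f = ΔE/h = 1.045×10^-17/6.63×10^-34 = 1.58×10^16 Hz.

f = 1.58×10^16 Hz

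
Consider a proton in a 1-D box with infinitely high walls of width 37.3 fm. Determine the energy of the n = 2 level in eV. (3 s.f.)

For an infinite well E_n = n²h²/(8m_pL²), so E_1 = h²/(8m_pL²) = (6.626×10^-34)²/(8·1.673×10^-27·(3.73×10^-14 m)²) = 2.358×10^-14 J.
Then E_2 = 2²·E_1 = 4·2.358×10^-14 J = 9.432×10^-14 J.
Converting, E_2 = 9.432×10^-14 J / (1.602×10^-19 J/eV) = 5.89×10^5 eV.

E_2 = 5.89×10^5 eV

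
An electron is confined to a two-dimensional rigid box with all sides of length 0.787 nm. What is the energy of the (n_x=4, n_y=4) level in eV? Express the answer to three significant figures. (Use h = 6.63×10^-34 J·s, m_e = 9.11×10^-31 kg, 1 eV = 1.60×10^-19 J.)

For a 2D rectangular well E = (h²/8m_e)·Σ n_i²/L_i² = (6.63×10^-34)²/(8·9.11×10^-31) · [4²/(0.787 nm)² + 4²/(0.787 nm)²].
Evaluating gives E = 3.116×10^-18 J = 19.5 eV.

E = 19.5 eV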